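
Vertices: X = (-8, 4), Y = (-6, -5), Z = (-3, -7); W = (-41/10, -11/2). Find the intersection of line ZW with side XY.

Barycentric coordinates of W with respect to XYZ: (1/10, 1/5, 7/10).
On side XY the Z-coordinate is zero; dropping W's Z-weight 7/10 and renormalizing the remaining 1/10 : 1/5 gives weights 1/3, 2/3 on X, Y.
V = (1/3)·(-8, 4) + (2/3)·(-6, -5) = (-20/3, -2).

(-20/3, -2)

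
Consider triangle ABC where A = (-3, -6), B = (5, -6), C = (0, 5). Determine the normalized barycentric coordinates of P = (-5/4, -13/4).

(5/8, 1/8, 1/4)

Signed area of the reference triangle: [ABC] = ½·((-3)·(-6−5) + 5·(5−(-6)) + 0·(-6−(-6))) = ½·(33 + 55 + 0) = 44.
[PBC] = ½·((-5/4)·(-6−5) + 5·(5−(-13/4)) + 0·(-13/4−(-6))) = ½·(55/4 + 165/4 + 0) = 55/2, so the A-coordinate is (55/2)/44 = 5/8.
[APC] = ½·((-3)·(-13/4−5) + (-5/4)·(5−(-6)) + 0·(-6−(-13/4))) = ½·(99/4 − 55/4 + 0) = 11/2, so the B-coordinate is 1/8.
[ABP] = ½·((-3)·(-6−(-13/4)) + 5·(-13/4−(-6)) + (-5/4)·(-6−(-6))) = ½·(33/4 + 55/4 + 0) = 11, so the C-coordinate is 1/4.
Check: 5/8 + 1/8 + 1/4 = 1.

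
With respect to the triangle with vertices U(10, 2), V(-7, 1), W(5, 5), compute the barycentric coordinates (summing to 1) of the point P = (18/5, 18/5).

Signed area of the reference triangle: [UVW] = ½·(10·(1−5) + (-7)·(5−2) + 5·(2−1)) = ½·(-40 − 21 + 5) = -28.
[PVW] = ½·((18/5)·(1−5) + (-7)·(5−(18/5)) + 5·(18/5−1)) = ½·(-72/5 − 49/5 + 13) = -28/5, so the U-coordinate is (-28/5)/(-28) = 1/5.
[UPW] = ½·(10·(18/5−5) + (18/5)·(5−2) + 5·(2−(18/5))) = ½·(-14 + 54/5 − 8) = -28/5, so the V-coordinate is 1/5.
[UVP] = ½·(10·(1−(18/5)) + (-7)·(18/5−2) + (18/5)·(2−1)) = ½·(-26 − 56/5 + 18/5) = -84/5, so the W-coordinate is 3/5.

(1/5, 1/5, 3/5)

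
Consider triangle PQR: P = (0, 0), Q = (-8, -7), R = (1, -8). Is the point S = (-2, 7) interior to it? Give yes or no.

no

Barycentric coordinates of S: (132/71, 9/71, -70/71).
The three coordinates are positive, positive, negative; a point is interior exactly when all three are positive.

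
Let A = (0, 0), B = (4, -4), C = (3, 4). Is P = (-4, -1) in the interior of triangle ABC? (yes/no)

no

Barycentric coordinates of P: (61/28, -13/28, -5/7).
The three coordinates are positive, negative, negative; a point is interior exactly when all three are positive.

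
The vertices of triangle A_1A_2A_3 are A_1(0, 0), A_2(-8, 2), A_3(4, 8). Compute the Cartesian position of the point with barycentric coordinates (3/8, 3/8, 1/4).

(-2, 11/4)

P = (3/8)·A_1 + (3/8)·A_2 + (1/4)·A_3.
x-coordinate: (3/8)·0 + (3/8)·(-8) + (1/4)·4 = -2.
y-coordinate: (3/8)·0 + (3/8)·2 + (1/4)·8 = 11/4.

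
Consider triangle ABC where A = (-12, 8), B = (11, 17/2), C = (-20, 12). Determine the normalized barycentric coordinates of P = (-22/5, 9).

Signed area of the reference triangle: [ABC] = ½·((-12)·(17/2−12) + 11·(12−8) + (-20)·(8−(17/2))) = ½·(42 + 44 + 10) = 48.
[PBC] = ½·((-22/5)·(17/2−12) + 11·(12−9) + (-20)·(9−(17/2))) = ½·(77/5 + 33 − 10) = 96/5, so the A-coordinate is (96/5)/48 = 2/5.
[APC] = ½·((-12)·(9−12) + (-22/5)·(12−8) + (-20)·(8−9)) = ½·(36 − 88/5 + 20) = 96/5, so the B-coordinate is 2/5.
[ABP] = ½·((-12)·(17/2−9) + 11·(9−8) + (-22/5)·(8−(17/2))) = ½·(6 + 11 + 11/5) = 48/5, so the C-coordinate is 1/5.

(2/5, 2/5, 1/5)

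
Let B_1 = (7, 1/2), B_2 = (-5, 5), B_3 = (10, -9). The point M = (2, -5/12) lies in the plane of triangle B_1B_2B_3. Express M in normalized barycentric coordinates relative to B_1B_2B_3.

Signed area of the reference triangle: [B_1B_2B_3] = ½·(7·(5−(-9)) + (-5)·(-9−(1/2)) + 10·(1/2−5)) = ½·(98 + 95/2 − 45) = 201/4.
[MB_2B_3] = ½·(2·(5−(-9)) + (-5)·(-9−(-5/12)) + 10·(-5/12−5)) = ½·(28 + 515/12 − 325/6) = 67/8, so the B_1-coordinate is (67/8)/(201/4) = 1/6.
[B_1MB_3] = ½·(7·(-5/12−(-9)) + 2·(-9−(1/2)) + 10·(1/2−(-5/12))) = ½·(721/12 − 19 + 55/6) = 201/8, so the B_2-coordinate is 1/2.
[B_1B_2M] = ½·(7·(5−(-5/12)) + (-5)·(-5/12−(1/2)) + 2·(1/2−5)) = ½·(455/12 + 55/12 − 9) = 67/4, so the B_3-coordinate is 1/3.

(1/6, 1/2, 1/3)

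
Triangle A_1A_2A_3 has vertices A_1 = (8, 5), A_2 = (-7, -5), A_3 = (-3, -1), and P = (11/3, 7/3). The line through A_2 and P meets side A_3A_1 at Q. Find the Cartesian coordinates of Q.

(29/5, 19/5)

Barycentric coordinates of P with respect to A_1A_2A_3: (2/3, 1/6, 1/6).
On side A_3A_1 the A_2-coordinate is zero; dropping P's A_2-weight 1/6 and renormalizing the remaining 1/6 : 2/3 gives weights 1/5, 4/5 on A_3, A_1.
Q = (1/5)·(-3, -1) + (4/5)·(8, 5) = (29/5, 19/5).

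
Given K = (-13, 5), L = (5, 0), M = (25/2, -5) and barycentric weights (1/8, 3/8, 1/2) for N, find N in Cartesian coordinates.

N = (1/8)·K + (3/8)·L + (1/2)·M.
x-coordinate: (1/8)·(-13) + (3/8)·5 + (1/2)·(25/2) = 13/2.
y-coordinate: (1/8)·5 + (3/8)·0 + (1/2)·(-5) = -15/8.

(13/2, -15/8)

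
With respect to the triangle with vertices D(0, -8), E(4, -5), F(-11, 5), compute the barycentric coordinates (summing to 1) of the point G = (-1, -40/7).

(5/7, 1/7, 1/7)

Signed area of the reference triangle: [DEF] = ½·(0·(-5−5) + 4·(5−(-8)) + (-11)·(-8−(-5))) = ½·(0 + 52 + 33) = 85/2.
[GEF] = ½·((-1)·(-5−5) + 4·(5−(-40/7)) + (-11)·(-40/7−(-5))) = ½·(10 + 300/7 + 55/7) = 425/14, so the D-coordinate is (425/14)/(85/2) = 5/7.
[DGF] = ½·(0·(-40/7−5) + (-1)·(5−(-8)) + (-11)·(-8−(-40/7))) = ½·(0 − 13 + 176/7) = 85/14, so the E-coordinate is 1/7.
[DEG] = ½·(0·(-5−(-40/7)) + 4·(-40/7−(-8)) + (-1)·(-8−(-5))) = ½·(0 + 64/7 + 3) = 85/14, so the F-coordinate is 1/7.
Check: 5/7 + 1/7 + 1/7 = 1.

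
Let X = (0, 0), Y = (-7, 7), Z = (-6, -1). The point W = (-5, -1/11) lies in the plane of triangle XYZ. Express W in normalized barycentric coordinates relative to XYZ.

(2/11, 1/11, 8/11)

Signed area of the reference triangle: [XYZ] = ½·(0·(7−(-1)) + (-7)·(-1−0) + (-6)·(0−7)) = ½·(0 + 7 + 42) = 49/2.
[WYZ] = ½·((-5)·(7−(-1)) + (-7)·(-1−(-1/11)) + (-6)·(-1/11−7)) = ½·(-40 + 70/11 + 468/11) = 49/11, so the X-coordinate is (49/11)/(49/2) = 2/11.
[XWZ] = ½·(0·(-1/11−(-1)) + (-5)·(-1−0) + (-6)·(0−(-1/11))) = ½·(0 + 5 − 6/11) = 49/22, so the Y-coordinate is 1/11.
[XYW] = ½·(0·(7−(-1/11)) + (-7)·(-1/11−0) + (-5)·(0−7)) = ½·(0 + 7/11 + 35) = 196/11, so the Z-coordinate is 8/11.
Check: 2/11 + 1/11 + 8/11 = 1.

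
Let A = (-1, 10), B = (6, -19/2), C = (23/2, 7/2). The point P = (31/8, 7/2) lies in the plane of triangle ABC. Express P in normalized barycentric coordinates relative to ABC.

Signed area of the reference triangle: [ABC] = ½·((-1)·(-19/2−(7/2)) + 6·(7/2−10) + (23/2)·(10−(-19/2))) = ½·(13 − 39 + 897/4) = 793/8.
[PBC] = ½·((31/8)·(-19/2−(7/2)) + 6·(7/2−(7/2)) + (23/2)·(7/2−(-19/2))) = ½·(-403/8 + 0 + 299/2) = 793/16, so the A-coordinate is (793/16)/(793/8) = 1/2.
[APC] = ½·((-1)·(7/2−(7/2)) + (31/8)·(7/2−10) + (23/2)·(10−(7/2))) = ½·(0 − 403/16 + 299/4) = 793/32, so the B-coordinate is 1/4.
[ABP] = ½·((-1)·(-19/2−(7/2)) + 6·(7/2−10) + (31/8)·(10−(-19/2))) = ½·(13 − 39 + 1209/16) = 793/32, so the C-coordinate is 1/4.
Check: 1/2 + 1/4 + 1/4 = 1.

(1/2, 1/4, 1/4)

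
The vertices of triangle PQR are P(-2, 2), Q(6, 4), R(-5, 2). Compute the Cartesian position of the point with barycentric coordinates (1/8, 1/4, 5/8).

S = (1/8)·P + (1/4)·Q + (5/8)·R.
x-coordinate: (1/8)·(-2) + (1/4)·6 + (5/8)·(-5) = -15/8.
y-coordinate: (1/8)·2 + (1/4)·4 + (5/8)·2 = 5/2.

(-15/8, 5/2)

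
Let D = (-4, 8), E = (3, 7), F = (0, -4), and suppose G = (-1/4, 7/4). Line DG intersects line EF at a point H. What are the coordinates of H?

Barycentric coordinates of G with respect to DEF: (1/4, 1/4, 1/2).
On side EF the D-coordinate is zero; dropping G's D-weight 1/4 and renormalizing the remaining 1/4 : 1/2 gives weights 1/3, 2/3 on E, F.
H = (1/3)·(3, 7) + (2/3)·(0, -4) = (1, -1/3).

(1, -1/3)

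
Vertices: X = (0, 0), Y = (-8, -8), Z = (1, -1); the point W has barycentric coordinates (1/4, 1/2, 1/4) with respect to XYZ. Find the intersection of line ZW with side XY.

Line ZW meets XY where the Z-coordinate vanishes; zeroing W's Z-weight and renormalizing leaves X, Y-weights 1/4 : 1/2 → (1/3, 2/3).
So V = (1/3)·X + (2/3)·Y = (-16/3, -16/3).

(-16/3, -16/3)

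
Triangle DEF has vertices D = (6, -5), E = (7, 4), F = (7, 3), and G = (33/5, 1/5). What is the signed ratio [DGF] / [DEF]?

2/5

[DEF] = ½·(6·(4−3) + 7·(3−(-5)) + 7·(-5−4)) = ½·(6 + 56 − 63) = -1/2.
[DGF] = ½·(6·(1/5−3) + (33/5)·(3−(-5)) + 7·(-5−(1/5))) = ½·(-84/5 + 264/5 − 182/5) = -1/5, so the ratio is (-1/5)/(-1/2) = 2/5.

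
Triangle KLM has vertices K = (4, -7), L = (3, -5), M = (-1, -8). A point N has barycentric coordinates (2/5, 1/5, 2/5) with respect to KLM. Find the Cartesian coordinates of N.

N = (2/5)·K + (1/5)·L + (2/5)·M.
x-coordinate: (2/5)·4 + (1/5)·3 + (2/5)·(-1) = 9/5.
y-coordinate: (2/5)·(-7) + (1/5)·(-5) + (2/5)·(-8) = -7.

(9/5, -7)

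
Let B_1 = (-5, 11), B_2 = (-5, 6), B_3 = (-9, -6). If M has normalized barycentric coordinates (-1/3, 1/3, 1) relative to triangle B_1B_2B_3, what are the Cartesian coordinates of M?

M = (-1/3)·B_1 + (1/3)·B_2 + 1·B_3.
x-coordinate: (-1/3)·(-5) + (1/3)·(-5) + 1·(-9) = -9.
y-coordinate: (-1/3)·11 + (1/3)·6 + 1·(-6) = -23/3.

(-9, -23/3)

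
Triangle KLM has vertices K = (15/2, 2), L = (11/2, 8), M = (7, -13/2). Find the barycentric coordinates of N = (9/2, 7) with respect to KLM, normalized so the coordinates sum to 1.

Signed area of the reference triangle: [KLM] = ½·((15/2)·(8−(-13/2)) + (11/2)·(-13/2−2) + 7·(2−8)) = ½·(435/4 − 187/4 − 42) = 10.
[NLM] = ½·((9/2)·(8−(-13/2)) + (11/2)·(-13/2−7) + 7·(7−8)) = ½·(261/4 − 297/4 − 7) = -8, so the K-coordinate is (-8)/10 = -4/5.
[KNM] = ½·((15/2)·(7−(-13/2)) + (9/2)·(-13/2−2) + 7·(2−7)) = ½·(405/4 − 153/4 − 35) = 14, so the L-coordinate is 7/5.
[KLN] = ½·((15/2)·(8−7) + (11/2)·(7−2) + (9/2)·(2−8)) = ½·(15/2 + 55/2 − 27) = 4, so the M-coordinate is 2/5.
Check: -4/5 + 7/5 + 2/5 = 1.

(-4/5, 7/5, 2/5)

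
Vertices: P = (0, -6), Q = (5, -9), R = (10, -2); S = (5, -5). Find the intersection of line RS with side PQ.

Barycentric coordinates of S with respect to PQR: (2/5, 1/5, 2/5).
On side PQ the R-coordinate is zero; dropping S's R-weight 2/5 and renormalizing the remaining 2/5 : 1/5 gives weights 2/3, 1/3 on P, Q.
T = (2/3)·(0, -6) + (1/3)·(5, -9) = (5/3, -7).

(5/3, -7)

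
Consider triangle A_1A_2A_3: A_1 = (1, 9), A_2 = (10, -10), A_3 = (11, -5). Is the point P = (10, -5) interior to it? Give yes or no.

yes

Barycentric coordinates of P: (5/64, 7/32, 45/64).
The three coordinates are positive, positive, positive; a point is interior exactly when all three are positive.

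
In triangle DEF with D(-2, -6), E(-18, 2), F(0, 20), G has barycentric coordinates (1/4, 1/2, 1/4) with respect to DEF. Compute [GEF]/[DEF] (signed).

The signed ratio [GEF]/[DEF] equals the barycentric coordinate of G at vertex D, which is 1/4.

1/4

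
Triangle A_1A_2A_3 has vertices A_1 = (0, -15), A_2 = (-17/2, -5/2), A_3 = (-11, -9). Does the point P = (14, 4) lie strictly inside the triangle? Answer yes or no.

no

Barycentric coordinates of P: (260/173, 586/173, -673/173).
The three coordinates are positive, positive, negative; a point is interior exactly when all three are positive.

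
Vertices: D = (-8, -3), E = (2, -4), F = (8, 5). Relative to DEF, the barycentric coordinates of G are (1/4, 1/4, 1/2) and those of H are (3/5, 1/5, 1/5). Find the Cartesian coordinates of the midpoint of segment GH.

(-3/20, -17/40)

Barycentric coordinates of the midpoint are the average: (17/40, 9/40, 7/20).
Converting: (17/40)·D + (9/40)·E + (7/20)·F = (-3/20, -17/40).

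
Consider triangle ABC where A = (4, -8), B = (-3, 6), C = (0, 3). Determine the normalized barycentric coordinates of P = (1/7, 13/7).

Signed area of the reference triangle: [ABC] = ½·(4·(6−3) + (-3)·(3−(-8)) + 0·(-8−6)) = ½·(12 − 33 + 0) = -21/2.
[PBC] = ½·((1/7)·(6−3) + (-3)·(3−(13/7)) + 0·(13/7−6)) = ½·(3/7 − 24/7 + 0) = -3/2, so the A-coordinate is (-3/2)/(-21/2) = 1/7.
[APC] = ½·(4·(13/7−3) + (1/7)·(3−(-8)) + 0·(-8−(13/7))) = ½·(-32/7 + 11/7 + 0) = -3/2, so the B-coordinate is 1/7.
[ABP] = ½·(4·(6−(13/7)) + (-3)·(13/7−(-8)) + (1/7)·(-8−6)) = ½·(116/7 − 207/7 − 2) = -15/2, so the C-coordinate is 5/7.

(1/7, 1/7, 5/7)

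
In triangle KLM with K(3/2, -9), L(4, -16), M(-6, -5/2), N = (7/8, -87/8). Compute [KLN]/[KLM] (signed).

1/4

[KLM] = ½·((3/2)·(-16−(-5/2)) + 4·(-5/2−(-9)) + (-6)·(-9−(-16))) = ½·(-81/4 + 26 − 42) = -145/8.
[KLN] = ½·((3/2)·(-16−(-87/8)) + 4·(-87/8−(-9)) + (7/8)·(-9−(-16))) = ½·(-123/16 − 15/2 + 49/8) = -145/32, so the ratio is (-145/32)/(-145/8) = 1/4.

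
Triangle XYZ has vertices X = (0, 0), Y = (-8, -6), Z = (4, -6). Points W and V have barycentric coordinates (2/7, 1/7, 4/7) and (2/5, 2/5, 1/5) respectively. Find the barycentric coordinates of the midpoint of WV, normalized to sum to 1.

(12/35, 19/70, 27/70)

Since both coordinate triples sum to 1, the midpoint's barycentrics are the componentwise average.
(2/7+2/5)/2 = 12/35; similarly 19/70 and 27/70.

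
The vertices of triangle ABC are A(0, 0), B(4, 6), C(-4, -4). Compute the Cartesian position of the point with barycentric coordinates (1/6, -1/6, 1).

P = (1/6)·A + (-1/6)·B + 1·C.
x-coordinate: (1/6)·0 + (-1/6)·4 + 1·(-4) = -14/3.
y-coordinate: (1/6)·0 + (-1/6)·6 + 1·(-4) = -5.

(-14/3, -5)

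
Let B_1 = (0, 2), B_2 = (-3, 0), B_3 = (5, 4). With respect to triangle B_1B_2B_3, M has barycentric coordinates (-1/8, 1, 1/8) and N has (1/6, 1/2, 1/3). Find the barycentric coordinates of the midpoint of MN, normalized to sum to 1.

Since both coordinate triples sum to 1, the midpoint's barycentrics are the componentwise average.
(-1/8+1/6)/2 = 1/48; similarly 3/4 and 11/48.

(1/48, 3/4, 11/48)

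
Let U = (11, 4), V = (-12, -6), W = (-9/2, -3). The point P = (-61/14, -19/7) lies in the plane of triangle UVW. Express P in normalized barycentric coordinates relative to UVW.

(2/7, 4/7, 1/7)

Signed area of the reference triangle: [UVW] = ½·(11·(-6−(-3)) + (-12)·(-3−4) + (-9/2)·(4−(-6))) = ½·(-33 + 84 − 45) = 3.
[PVW] = ½·((-61/14)·(-6−(-3)) + (-12)·(-3−(-19/7)) + (-9/2)·(-19/7−(-6))) = ½·(183/14 + 24/7 − 207/14) = 6/7, so the U-coordinate is (6/7)/3 = 2/7.
[UPW] = ½·(11·(-19/7−(-3)) + (-61/14)·(-3−4) + (-9/2)·(4−(-19/7))) = ½·(22/7 + 61/2 − 423/14) = 12/7, so the V-coordinate is 4/7.
[UVP] = ½·(11·(-6−(-19/7)) + (-12)·(-19/7−4) + (-61/14)·(4−(-6))) = ½·(-253/7 + 564/7 − 305/7) = 3/7, so the W-coordinate is 1/7.
Check: 2/7 + 4/7 + 1/7 = 1.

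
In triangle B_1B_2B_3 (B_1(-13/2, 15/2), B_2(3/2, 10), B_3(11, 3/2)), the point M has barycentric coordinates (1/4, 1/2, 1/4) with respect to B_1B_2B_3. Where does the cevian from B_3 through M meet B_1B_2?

Line B_3M meets B_1B_2 where the B_3-coordinate vanishes; zeroing M's B_3-weight and renormalizing leaves B_1, B_2-weights 1/4 : 1/2 → (1/3, 2/3).
So N = (1/3)·B_1 + (2/3)·B_2 = (-7/6, 55/6).

(-7/6, 55/6)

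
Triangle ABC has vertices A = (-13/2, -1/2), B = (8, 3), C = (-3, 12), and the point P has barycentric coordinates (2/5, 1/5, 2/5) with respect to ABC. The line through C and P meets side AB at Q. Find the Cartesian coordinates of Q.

(-5/3, 2/3)

Line CP meets AB where the C-coordinate vanishes; zeroing P's C-weight and renormalizing leaves A, B-weights 2/5 : 1/5 → (2/3, 1/3).
So Q = (2/3)·A + (1/3)·B = (-5/3, 2/3).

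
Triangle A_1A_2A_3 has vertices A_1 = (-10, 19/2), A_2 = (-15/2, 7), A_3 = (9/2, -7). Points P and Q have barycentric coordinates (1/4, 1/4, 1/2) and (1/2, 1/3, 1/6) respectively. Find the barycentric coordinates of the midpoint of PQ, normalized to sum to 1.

Since both coordinate triples sum to 1, the midpoint's barycentrics are the componentwise average.
(1/4+1/2)/2 = 3/8; similarly 7/24 and 1/3.

(3/8, 7/24, 1/3)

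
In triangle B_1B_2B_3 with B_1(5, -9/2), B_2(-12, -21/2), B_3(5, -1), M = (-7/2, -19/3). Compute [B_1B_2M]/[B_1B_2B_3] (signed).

1/3

[B_1B_2B_3] = ½·(5·(-21/2−(-1)) + (-12)·(-1−(-9/2)) + 5·(-9/2−(-21/2))) = ½·(-95/2 − 42 + 30) = -119/4.
[B_1B_2M] = ½·(5·(-21/2−(-19/3)) + (-12)·(-19/3−(-9/2)) + (-7/2)·(-9/2−(-21/2))) = ½·(-125/6 + 22 − 21) = -119/12, so the ratio is (-119/12)/(-119/4) = 1/3.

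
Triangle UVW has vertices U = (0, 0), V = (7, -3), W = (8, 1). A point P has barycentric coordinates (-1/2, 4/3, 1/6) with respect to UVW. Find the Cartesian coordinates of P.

P = (-1/2)·U + (4/3)·V + (1/6)·W.
x-coordinate: (-1/2)·0 + (4/3)·7 + (1/6)·8 = 32/3.
y-coordinate: (-1/2)·0 + (4/3)·(-3) + (1/6)·1 = -23/6.

(32/3, -23/6)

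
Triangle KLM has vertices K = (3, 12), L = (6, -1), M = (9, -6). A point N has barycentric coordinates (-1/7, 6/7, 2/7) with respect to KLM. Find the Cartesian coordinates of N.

N = (-1/7)·K + (6/7)·L + (2/7)·M.
x-coordinate: (-1/7)·3 + (6/7)·6 + (2/7)·9 = 51/7.
y-coordinate: (-1/7)·12 + (6/7)·(-1) + (2/7)·(-6) = -30/7.

(51/7, -30/7)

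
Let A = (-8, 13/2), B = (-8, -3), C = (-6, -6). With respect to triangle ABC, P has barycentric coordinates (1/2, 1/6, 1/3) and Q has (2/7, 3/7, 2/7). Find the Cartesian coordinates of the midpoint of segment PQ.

Barycentric coordinates of the midpoint are the average: (11/28, 25/84, 13/42).
Converting: (11/28)·A + (25/84)·B + (13/42)·C = (-155/21, -11/56).

(-155/21, -11/56)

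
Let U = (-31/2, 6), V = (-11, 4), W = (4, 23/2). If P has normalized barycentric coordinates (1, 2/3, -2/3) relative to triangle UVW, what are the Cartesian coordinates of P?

(-51/2, 1)

P = 1·U + (2/3)·V + (-2/3)·W.
x-coordinate: 1·(-31/2) + (2/3)·(-11) + (-2/3)·4 = -51/2.
y-coordinate: 1·6 + (2/3)·4 + (-2/3)·(23/2) = 1.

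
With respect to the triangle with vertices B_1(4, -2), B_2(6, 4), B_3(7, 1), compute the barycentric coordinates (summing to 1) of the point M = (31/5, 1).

(1/5, 1/5, 3/5)

Signed area of the reference triangle: [B_1B_2B_3] = ½·(4·(4−1) + 6·(1−(-2)) + 7·(-2−4)) = ½·(12 + 18 − 42) = -6.
[MB_2B_3] = ½·((31/5)·(4−1) + 6·(1−1) + 7·(1−4)) = ½·(93/5 + 0 − 21) = -6/5, so the B_1-coordinate is (-6/5)/(-6) = 1/5.
[B_1MB_3] = ½·(4·(1−1) + (31/5)·(1−(-2)) + 7·(-2−1)) = ½·(0 + 93/5 − 21) = -6/5, so the B_2-coordinate is 1/5.
[B_1B_2M] = ½·(4·(4−1) + 6·(1−(-2)) + (31/5)·(-2−4)) = ½·(12 + 18 − 186/5) = -18/5, so the B_3-coordinate is 3/5.
Check: 1/5 + 1/5 + 3/5 = 1.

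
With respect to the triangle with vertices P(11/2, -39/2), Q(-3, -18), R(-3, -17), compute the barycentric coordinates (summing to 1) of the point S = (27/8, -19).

Signed area of the reference triangle: [PQR] = ½·((11/2)·(-18−(-17)) + (-3)·(-17−(-39/2)) + (-3)·(-39/2−(-18))) = ½·(-11/2 − 15/2 + 9/2) = -17/4.
[SQR] = ½·((27/8)·(-18−(-17)) + (-3)·(-17−(-19)) + (-3)·(-19−(-18))) = ½·(-27/8 − 6 + 3) = -51/16, so the P-coordinate is (-51/16)/(-17/4) = 3/4.
[PSR] = ½·((11/2)·(-19−(-17)) + (27/8)·(-17−(-39/2)) + (-3)·(-39/2−(-19))) = ½·(-11 + 135/16 + 3/2) = -17/32, so the Q-coordinate is 1/8.
[PQS] = ½·((11/2)·(-18−(-19)) + (-3)·(-19−(-39/2)) + (27/8)·(-39/2−(-18))) = ½·(11/2 − 3/2 − 81/16) = -17/32, so the R-coordinate is 1/8.
Check: 3/4 + 1/8 + 1/8 = 1.

(3/4, 1/8, 1/8)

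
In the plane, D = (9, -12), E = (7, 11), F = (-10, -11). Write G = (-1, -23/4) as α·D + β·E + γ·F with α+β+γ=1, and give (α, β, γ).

(1/4, 1/4, 1/2)

Signed area of the reference triangle: [DEF] = ½·(9·(11−(-11)) + 7·(-11−(-12)) + (-10)·(-12−11)) = ½·(198 + 7 + 230) = 435/2.
[GEF] = ½·((-1)·(11−(-11)) + 7·(-11−(-23/4)) + (-10)·(-23/4−11)) = ½·(-22 − 147/4 + 335/2) = 435/8, so the D-coordinate is (435/8)/(435/2) = 1/4.
[DGF] = ½·(9·(-23/4−(-11)) + (-1)·(-11−(-12)) + (-10)·(-12−(-23/4))) = ½·(189/4 − 1 + 125/2) = 435/8, so the E-coordinate is 1/4.
[DEG] = ½·(9·(11−(-23/4)) + 7·(-23/4−(-12)) + (-1)·(-12−11)) = ½·(603/4 + 175/4 + 23) = 435/4, so the F-coordinate is 1/2.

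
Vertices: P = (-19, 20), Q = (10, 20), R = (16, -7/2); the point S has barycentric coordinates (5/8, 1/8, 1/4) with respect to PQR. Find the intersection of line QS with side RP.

Line QS meets RP where the Q-coordinate vanishes; zeroing S's Q-weight and renormalizing leaves R, P-weights 1/4 : 5/8 → (2/7, 5/7).
So T = (2/7)·R + (5/7)·P = (-9, 93/7).

(-9, 93/7)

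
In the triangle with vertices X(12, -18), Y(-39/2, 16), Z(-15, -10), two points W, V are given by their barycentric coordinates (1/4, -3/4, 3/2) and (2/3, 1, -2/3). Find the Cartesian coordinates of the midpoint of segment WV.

Barycentric coordinates of the midpoint are the average: (11/24, 1/8, 5/12).
Converting: (11/24)·X + (1/8)·Y + (5/12)·Z = (-51/16, -125/12).

(-51/16, -125/12)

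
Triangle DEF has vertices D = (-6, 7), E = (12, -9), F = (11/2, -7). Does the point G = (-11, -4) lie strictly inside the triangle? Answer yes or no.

no

Barycentric coordinates of G: (-27/136, -393/136, 139/34).
The three coordinates are negative, negative, positive; a point is interior exactly when all three are positive.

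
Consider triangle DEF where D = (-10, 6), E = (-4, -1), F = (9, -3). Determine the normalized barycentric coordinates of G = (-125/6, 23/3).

(1, 5/6, -5/6)

Signed area of the reference triangle: [DEF] = ½·((-10)·(-1−(-3)) + (-4)·(-3−6) + 9·(6−(-1))) = ½·(-20 + 36 + 63) = 79/2.
[GEF] = ½·((-125/6)·(-1−(-3)) + (-4)·(-3−(23/3)) + 9·(23/3−(-1))) = ½·(-125/3 + 128/3 + 78) = 79/2, so the D-coordinate is (79/2)/(79/2) = 1.
[DGF] = ½·((-10)·(23/3−(-3)) + (-125/6)·(-3−6) + 9·(6−(23/3))) = ½·(-320/3 + 375/2 − 15) = 395/12, so the E-coordinate is 5/6.
[DEG] = ½·((-10)·(-1−(23/3)) + (-4)·(23/3−6) + (-125/6)·(6−(-1))) = ½·(260/3 − 20/3 − 875/6) = -395/12, so the F-coordinate is -5/6.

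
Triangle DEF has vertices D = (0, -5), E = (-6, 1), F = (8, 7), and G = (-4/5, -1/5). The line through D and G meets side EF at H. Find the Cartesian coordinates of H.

Barycentric coordinates of G with respect to DEF: (2/5, 2/5, 1/5).
On side EF the D-coordinate is zero; dropping G's D-weight 2/5 and renormalizing the remaining 2/5 : 1/5 gives weights 2/3, 1/3 on E, F.
H = (2/3)·(-6, 1) + (1/3)·(8, 7) = (-4/3, 3).

(-4/3, 3)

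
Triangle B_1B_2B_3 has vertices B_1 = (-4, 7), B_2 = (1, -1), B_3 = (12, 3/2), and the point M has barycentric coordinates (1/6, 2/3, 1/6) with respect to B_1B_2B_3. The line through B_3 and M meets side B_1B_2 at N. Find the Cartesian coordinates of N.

(0, 3/5)

Line B_3M meets B_1B_2 where the B_3-coordinate vanishes; zeroing M's B_3-weight and renormalizing leaves B_1, B_2-weights 1/6 : 2/3 → (1/5, 4/5).
So N = (1/5)·B_1 + (4/5)·B_2 = (0, 3/5).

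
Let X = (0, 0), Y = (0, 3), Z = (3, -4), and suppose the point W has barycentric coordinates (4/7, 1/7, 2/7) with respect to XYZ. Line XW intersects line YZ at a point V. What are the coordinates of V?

(2, -5/3)

Line XW meets YZ where the X-coordinate vanishes; zeroing W's X-weight and renormalizing leaves Y, Z-weights 1/7 : 2/7 → (1/3, 2/3).
So V = (1/3)·Y + (2/3)·Z = (2, -5/3).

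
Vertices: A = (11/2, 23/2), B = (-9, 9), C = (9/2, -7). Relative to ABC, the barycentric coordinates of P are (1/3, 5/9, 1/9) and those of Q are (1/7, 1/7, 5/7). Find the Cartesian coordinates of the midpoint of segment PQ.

(1/42, 377/126)

Barycentric coordinates of the midpoint are the average: (5/21, 22/63, 26/63).
Converting: (5/21)·A + (22/63)·B + (26/63)·C = (1/42, 377/126).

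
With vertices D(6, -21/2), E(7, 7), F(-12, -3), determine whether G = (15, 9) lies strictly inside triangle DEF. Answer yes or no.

no

Barycentric coordinates of G: (28/215, 279/215, -92/215).
The three coordinates are positive, positive, negative; a point is interior exactly when all three are positive.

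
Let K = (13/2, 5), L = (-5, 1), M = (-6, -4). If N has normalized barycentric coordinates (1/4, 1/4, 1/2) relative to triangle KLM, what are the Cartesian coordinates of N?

N = (1/4)·K + (1/4)·L + (1/2)·M.
x-coordinate: (1/4)·(13/2) + (1/4)·(-5) + (1/2)·(-6) = -21/8.
y-coordinate: (1/4)·5 + (1/4)·1 + (1/2)·(-4) = -1/2.

(-21/8, -1/2)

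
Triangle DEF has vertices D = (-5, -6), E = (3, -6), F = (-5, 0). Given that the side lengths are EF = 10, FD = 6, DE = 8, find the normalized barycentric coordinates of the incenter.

The incenter has barycentric coordinates proportional to the opposite side lengths: (10 : 6 : 8).
Normalizing by 10+6+8 = 24 gives (5/12, 1/4, 1/3).

(5/12, 1/4, 1/3)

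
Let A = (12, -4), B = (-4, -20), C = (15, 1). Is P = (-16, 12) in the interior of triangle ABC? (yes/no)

Barycentric coordinates of P: (-215/8, 47/8, 22).
The three coordinates are negative, positive, positive; a point is interior exactly when all three are positive.

no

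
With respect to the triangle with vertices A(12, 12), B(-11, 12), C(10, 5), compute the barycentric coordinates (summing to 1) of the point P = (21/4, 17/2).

Signed area of the reference triangle: [ABC] = ½·(12·(12−5) + (-11)·(5−12) + 10·(12−12)) = ½·(84 + 77 + 0) = 161/2.
[PBC] = ½·((21/4)·(12−5) + (-11)·(5−(17/2)) + 10·(17/2−12)) = ½·(147/4 + 77/2 − 35) = 161/8, so the A-coordinate is (161/8)/(161/2) = 1/4.
[APC] = ½·(12·(17/2−5) + (21/4)·(5−12) + 10·(12−(17/2))) = ½·(42 − 147/4 + 35) = 161/8, so the B-coordinate is 1/4.
[ABP] = ½·(12·(12−(17/2)) + (-11)·(17/2−12) + (21/4)·(12−12)) = ½·(42 + 77/2 + 0) = 161/4, so the C-coordinate is 1/2.

(1/4, 1/4, 1/2)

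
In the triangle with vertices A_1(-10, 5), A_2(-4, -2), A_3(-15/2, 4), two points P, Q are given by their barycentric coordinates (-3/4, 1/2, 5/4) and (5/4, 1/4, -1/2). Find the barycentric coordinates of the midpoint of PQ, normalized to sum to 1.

(1/4, 3/8, 3/8)

Since both coordinate triples sum to 1, the midpoint's barycentrics are the componentwise average.
(-3/4+5/4)/2 = 1/4; similarly 3/8 and 3/8.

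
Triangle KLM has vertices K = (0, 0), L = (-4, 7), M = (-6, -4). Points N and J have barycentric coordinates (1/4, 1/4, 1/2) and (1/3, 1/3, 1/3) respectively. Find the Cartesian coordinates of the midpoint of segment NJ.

Barycentric coordinates of the midpoint are the average: (7/24, 7/24, 5/12).
Converting: (7/24)·K + (7/24)·L + (5/12)·M = (-11/3, 3/8).

(-11/3, 3/8)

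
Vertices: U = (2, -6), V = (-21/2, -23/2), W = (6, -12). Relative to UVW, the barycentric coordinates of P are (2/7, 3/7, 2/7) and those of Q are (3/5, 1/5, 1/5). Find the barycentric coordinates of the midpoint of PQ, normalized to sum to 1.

Since both coordinate triples sum to 1, the midpoint's barycentrics are the componentwise average.
(2/7+3/5)/2 = 31/70; similarly 11/35 and 17/70.

(31/70, 11/35, 17/70)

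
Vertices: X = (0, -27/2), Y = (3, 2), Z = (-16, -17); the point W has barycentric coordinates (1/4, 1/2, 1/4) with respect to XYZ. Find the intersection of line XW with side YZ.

(-10/3, -13/3)

Line XW meets YZ where the X-coordinate vanishes; zeroing W's X-weight and renormalizing leaves Y, Z-weights 1/2 : 1/4 → (2/3, 1/3).
So V = (2/3)·Y + (1/3)·Z = (-10/3, -13/3).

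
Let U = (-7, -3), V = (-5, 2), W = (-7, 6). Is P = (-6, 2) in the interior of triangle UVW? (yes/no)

Barycentric coordinates of P: (2/9, 1/2, 5/18).
The three coordinates are positive, positive, positive; a point is interior exactly when all three are positive.

yes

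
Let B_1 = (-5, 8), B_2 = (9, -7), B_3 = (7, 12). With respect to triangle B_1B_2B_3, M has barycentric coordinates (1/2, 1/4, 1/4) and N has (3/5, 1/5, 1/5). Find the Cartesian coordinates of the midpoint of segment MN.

Barycentric coordinates of the midpoint are the average: (11/20, 9/40, 9/40).
Converting: (11/20)·B_1 + (9/40)·B_2 + (9/40)·B_3 = (17/20, 221/40).

(17/20, 221/40)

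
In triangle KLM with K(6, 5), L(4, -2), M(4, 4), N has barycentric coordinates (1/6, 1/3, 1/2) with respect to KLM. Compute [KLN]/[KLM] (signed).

The signed ratio [KLN]/[KLM] equals the barycentric coordinate of N at vertex M, which is 1/2.

1/2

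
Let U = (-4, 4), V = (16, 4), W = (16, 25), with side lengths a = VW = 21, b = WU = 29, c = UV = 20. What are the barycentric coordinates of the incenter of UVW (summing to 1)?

The incenter has barycentric coordinates proportional to the opposite side lengths: (21 : 29 : 20).
Normalizing by 21+29+20 = 70 gives (3/10, 29/70, 2/7).

(3/10, 29/70, 2/7)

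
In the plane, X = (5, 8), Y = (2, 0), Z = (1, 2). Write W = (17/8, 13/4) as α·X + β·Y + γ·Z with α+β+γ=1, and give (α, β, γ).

(1/4, 1/8, 5/8)

Signed area of the reference triangle: [XYZ] = ½·(5·(0−2) + 2·(2−8) + 1·(8−0)) = ½·(-10 − 12 + 8) = -7.
[WYZ] = ½·((17/8)·(0−2) + 2·(2−(13/4)) + 1·(13/4−0)) = ½·(-17/4 − 5/2 + 13/4) = -7/4, so the X-coordinate is (-7/4)/(-7) = 1/4.
[XWZ] = ½·(5·(13/4−2) + (17/8)·(2−8) + 1·(8−(13/4))) = ½·(25/4 − 51/4 + 19/4) = -7/8, so the Y-coordinate is 1/8.
[XYW] = ½·(5·(0−(13/4)) + 2·(13/4−8) + (17/8)·(8−0)) = ½·(-65/4 − 19/2 + 17) = -35/8, so the Z-coordinate is 5/8.
Check: 1/4 + 1/8 + 5/8 = 1.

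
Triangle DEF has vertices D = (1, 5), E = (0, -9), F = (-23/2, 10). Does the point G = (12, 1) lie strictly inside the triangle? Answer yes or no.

no

Barycentric coordinates of G: (343/180, -1/36, -79/90).
The three coordinates are positive, negative, negative; a point is interior exactly when all three are positive.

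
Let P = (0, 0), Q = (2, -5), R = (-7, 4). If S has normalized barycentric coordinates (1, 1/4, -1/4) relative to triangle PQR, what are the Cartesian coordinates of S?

(9/4, -9/4)

S = 1·P + (1/4)·Q + (-1/4)·R.
x-coordinate: 1·0 + (1/4)·2 + (-1/4)·(-7) = 9/4.
y-coordinate: 1·0 + (1/4)·(-5) + (-1/4)·4 = -9/4.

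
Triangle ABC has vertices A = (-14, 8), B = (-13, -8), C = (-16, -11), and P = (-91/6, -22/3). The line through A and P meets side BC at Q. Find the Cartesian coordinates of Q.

(-77/5, -52/5)

Barycentric coordinates of P with respect to ABC: (1/6, 1/6, 2/3).
On side BC the A-coordinate is zero; dropping P's A-weight 1/6 and renormalizing the remaining 1/6 : 2/3 gives weights 1/5, 4/5 on B, C.
Q = (1/5)·(-13, -8) + (4/5)·(-16, -11) = (-77/5, -52/5).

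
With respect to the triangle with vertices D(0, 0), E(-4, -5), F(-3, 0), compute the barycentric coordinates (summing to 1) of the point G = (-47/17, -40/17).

Signed area of the reference triangle: [DEF] = ½·(0·(-5−0) + (-4)·(0−0) + (-3)·(0−(-5))) = ½·(0 + 0 − 15) = -15/2.
[GEF] = ½·((-47/17)·(-5−0) + (-4)·(0−(-40/17)) + (-3)·(-40/17−(-5))) = ½·(235/17 − 160/17 − 135/17) = -30/17, so the D-coordinate is (-30/17)/(-15/2) = 4/17.
[DGF] = ½·(0·(-40/17−0) + (-47/17)·(0−0) + (-3)·(0−(-40/17))) = ½·(0 + 0 − 120/17) = -60/17, so the E-coordinate is 8/17.
[DEG] = ½·(0·(-5−(-40/17)) + (-4)·(-40/17−0) + (-47/17)·(0−(-5))) = ½·(0 + 160/17 − 235/17) = -75/34, so the F-coordinate is 5/17.

(4/17, 8/17, 5/17)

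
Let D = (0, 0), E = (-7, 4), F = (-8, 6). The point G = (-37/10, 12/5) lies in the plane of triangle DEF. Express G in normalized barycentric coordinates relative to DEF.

Signed area of the reference triangle: [DEF] = ½·(0·(4−6) + (-7)·(6−0) + (-8)·(0−4)) = ½·(0 − 42 + 32) = -5.
[GEF] = ½·((-37/10)·(4−6) + (-7)·(6−(12/5)) + (-8)·(12/5−4)) = ½·(37/5 − 126/5 + 64/5) = -5/2, so the D-coordinate is (-5/2)/(-5) = 1/2.
[DGF] = ½·(0·(12/5−6) + (-37/10)·(6−0) + (-8)·(0−(12/5))) = ½·(0 − 111/5 + 96/5) = -3/2, so the E-coordinate is 3/10.
[DEG] = ½·(0·(4−(12/5)) + (-7)·(12/5−0) + (-37/10)·(0−4)) = ½·(0 − 84/5 + 74/5) = -1, so the F-coordinate is 1/5.

(1/2, 3/10, 1/5)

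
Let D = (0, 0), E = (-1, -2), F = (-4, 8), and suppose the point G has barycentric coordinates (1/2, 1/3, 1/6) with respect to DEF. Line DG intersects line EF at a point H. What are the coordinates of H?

Line DG meets EF where the D-coordinate vanishes; zeroing G's D-weight and renormalizing leaves E, F-weights 1/3 : 1/6 → (2/3, 1/3).
So H = (2/3)·E + (1/3)·F = (-2, 4/3).

(-2, 4/3)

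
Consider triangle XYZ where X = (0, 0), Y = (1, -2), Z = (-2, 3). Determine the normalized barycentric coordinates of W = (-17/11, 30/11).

(16/11, -9/11, 4/11)

Signed area of the reference triangle: [XYZ] = ½·(0·(-2−3) + 1·(3−0) + (-2)·(0−(-2))) = ½·(0 + 3 − 4) = -1/2.
[WYZ] = ½·((-17/11)·(-2−3) + 1·(3−(30/11)) + (-2)·(30/11−(-2))) = ½·(85/11 + 3/11 − 104/11) = -8/11, so the X-coordinate is (-8/11)/(-1/2) = 16/11.
[XWZ] = ½·(0·(30/11−3) + (-17/11)·(3−0) + (-2)·(0−(30/11))) = ½·(0 − 51/11 + 60/11) = 9/22, so the Y-coordinate is -9/11.
[XYW] = ½·(0·(-2−(30/11)) + 1·(30/11−0) + (-17/11)·(0−(-2))) = ½·(0 + 30/11 − 34/11) = -2/11, so the Z-coordinate is 4/11.
Check: 16/11 − 9/11 + 4/11 = 1.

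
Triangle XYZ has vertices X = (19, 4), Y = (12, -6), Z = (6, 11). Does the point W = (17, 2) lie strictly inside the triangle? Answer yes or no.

yes

Barycentric coordinates of W: (133/179, 40/179, 6/179).
The three coordinates are positive, positive, positive; a point is interior exactly when all three are positive.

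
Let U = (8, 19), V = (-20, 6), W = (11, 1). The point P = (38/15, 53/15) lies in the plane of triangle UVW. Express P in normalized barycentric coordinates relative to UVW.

Signed area of the reference triangle: [UVW] = ½·(8·(6−1) + (-20)·(1−19) + 11·(19−6)) = ½·(40 + 360 + 143) = 543/2.
[PVW] = ½·((38/15)·(6−1) + (-20)·(1−(53/15)) + 11·(53/15−6)) = ½·(38/3 + 152/3 − 407/15) = 181/10, so the U-coordinate is (181/10)/(543/2) = 1/15.
[UPW] = ½·(8·(53/15−1) + (38/15)·(1−19) + 11·(19−(53/15))) = ½·(304/15 − 228/5 + 2552/15) = 362/5, so the V-coordinate is 4/15.
[UVP] = ½·(8·(6−(53/15)) + (-20)·(53/15−19) + (38/15)·(19−6)) = ½·(296/15 + 928/3 + 494/15) = 181, so the W-coordinate is 2/3.
Check: 1/15 + 4/15 + 2/3 = 1.

(1/15, 4/15, 2/3)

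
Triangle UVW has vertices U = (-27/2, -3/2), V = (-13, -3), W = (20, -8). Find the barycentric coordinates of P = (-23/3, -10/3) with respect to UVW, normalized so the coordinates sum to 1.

Signed area of the reference triangle: [UVW] = ½·((-27/2)·(-3−(-8)) + (-13)·(-8−(-3/2)) + 20·(-3/2−(-3))) = ½·(-135/2 + 169/2 + 30) = 47/2.
[PVW] = ½·((-23/3)·(-3−(-8)) + (-13)·(-8−(-10/3)) + 20·(-10/3−(-3))) = ½·(-115/3 + 182/3 − 20/3) = 47/6, so the U-coordinate is (47/6)/(47/2) = 1/3.
[UPW] = ½·((-27/2)·(-10/3−(-8)) + (-23/3)·(-8−(-3/2)) + 20·(-3/2−(-10/3))) = ½·(-63 + 299/6 + 110/3) = 47/4, so the V-coordinate is 1/2.
[UVP] = ½·((-27/2)·(-3−(-10/3)) + (-13)·(-10/3−(-3/2)) + (-23/3)·(-3/2−(-3))) = ½·(-9/2 + 143/6 − 23/2) = 47/12, so the W-coordinate is 1/6.

(1/3, 1/2, 1/6)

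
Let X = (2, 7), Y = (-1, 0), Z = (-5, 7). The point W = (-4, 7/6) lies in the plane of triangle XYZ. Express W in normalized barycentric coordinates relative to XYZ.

Signed area of the reference triangle: [XYZ] = ½·(2·(0−7) + (-1)·(7−7) + (-5)·(7−0)) = ½·(-14 + 0 − 35) = -49/2.
[WYZ] = ½·((-4)·(0−7) + (-1)·(7−(7/6)) + (-5)·(7/6−0)) = ½·(28 − 35/6 − 35/6) = 49/6, so the X-coordinate is (49/6)/(-49/2) = -1/3.
[XWZ] = ½·(2·(7/6−7) + (-4)·(7−7) + (-5)·(7−(7/6))) = ½·(-35/3 + 0 − 175/6) = -245/12, so the Y-coordinate is 5/6.
[XYW] = ½·(2·(0−(7/6)) + (-1)·(7/6−7) + (-4)·(7−0)) = ½·(-7/3 + 35/6 − 28) = -49/4, so the Z-coordinate is 1/2.

(-1/3, 5/6, 1/2)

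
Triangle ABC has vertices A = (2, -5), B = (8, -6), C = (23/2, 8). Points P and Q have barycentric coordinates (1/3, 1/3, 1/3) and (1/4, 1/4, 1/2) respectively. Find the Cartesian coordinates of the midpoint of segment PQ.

(185/24, 1/8)

Barycentric coordinates of the midpoint are the average: (7/24, 7/24, 5/12).
Converting: (7/24)·A + (7/24)·B + (5/12)·C = (185/24, 1/8).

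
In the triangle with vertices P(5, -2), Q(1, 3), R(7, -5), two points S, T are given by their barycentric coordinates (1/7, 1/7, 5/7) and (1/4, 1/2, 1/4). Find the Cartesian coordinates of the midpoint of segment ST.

(131/28, -103/56)

Barycentric coordinates of the midpoint are the average: (11/56, 9/28, 27/56).
Converting: (11/56)·P + (9/28)·Q + (27/56)·R = (131/28, -103/56).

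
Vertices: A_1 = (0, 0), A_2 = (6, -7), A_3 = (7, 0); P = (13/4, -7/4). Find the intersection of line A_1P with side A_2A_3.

(13/2, -7/2)

Barycentric coordinates of P with respect to A_1A_2A_3: (1/2, 1/4, 1/4).
On side A_2A_3 the A_1-coordinate is zero; dropping P's A_1-weight 1/2 and renormalizing the remaining 1/4 : 1/4 gives weights 1/2, 1/2 on A_2, A_3.
Q = (1/2)·(6, -7) + (1/2)·(7, 0) = (13/2, -7/2).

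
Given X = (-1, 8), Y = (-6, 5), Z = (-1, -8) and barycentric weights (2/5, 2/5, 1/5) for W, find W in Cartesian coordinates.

(-3, 18/5)

W = (2/5)·X + (2/5)·Y + (1/5)·Z.
x-coordinate: (2/5)·(-1) + (2/5)·(-6) + (1/5)·(-1) = -3.
y-coordinate: (2/5)·8 + (2/5)·5 + (1/5)·(-8) = 18/5.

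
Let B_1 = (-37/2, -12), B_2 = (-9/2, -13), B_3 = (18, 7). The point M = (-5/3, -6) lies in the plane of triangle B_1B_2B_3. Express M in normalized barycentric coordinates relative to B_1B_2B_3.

(1/3, 1/3, 1/3)

Signed area of the reference triangle: [B_1B_2B_3] = ½·((-37/2)·(-13−7) + (-9/2)·(7−(-12)) + 18·(-12−(-13))) = ½·(370 − 171/2 + 18) = 605/4.
[MB_2B_3] = ½·((-5/3)·(-13−7) + (-9/2)·(7−(-6)) + 18·(-6−(-13))) = ½·(100/3 − 117/2 + 126) = 605/12, so the B_1-coordinate is (605/12)/(605/4) = 1/3.
[B_1MB_3] = ½·((-37/2)·(-6−7) + (-5/3)·(7−(-12)) + 18·(-12−(-6))) = ½·(481/2 − 95/3 − 108) = 605/12, so the B_2-coordinate is 1/3.
[B_1B_2M] = ½·((-37/2)·(-13−(-6)) + (-9/2)·(-6−(-12)) + (-5/3)·(-12−(-13))) = ½·(259/2 − 27 − 5/3) = 605/12, so the B_3-coordinate is 1/3.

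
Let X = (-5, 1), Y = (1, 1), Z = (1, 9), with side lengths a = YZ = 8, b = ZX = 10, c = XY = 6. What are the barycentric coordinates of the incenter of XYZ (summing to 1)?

(1/3, 5/12, 1/4)

The incenter has barycentric coordinates proportional to the opposite side lengths: (8 : 10 : 6).
Normalizing by 8+10+6 = 24 gives (1/3, 5/12, 1/4).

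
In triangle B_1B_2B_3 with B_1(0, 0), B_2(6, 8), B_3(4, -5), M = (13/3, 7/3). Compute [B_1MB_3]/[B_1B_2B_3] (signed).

1/2

[B_1B_2B_3] = ½·(0·(8−(-5)) + 6·(-5−0) + 4·(0−8)) = ½·(0 − 30 − 32) = -31.
[B_1MB_3] = ½·(0·(7/3−(-5)) + (13/3)·(-5−0) + 4·(0−(7/3))) = ½·(0 − 65/3 − 28/3) = -31/2, so the ratio is (-31/2)/(-31) = 1/2.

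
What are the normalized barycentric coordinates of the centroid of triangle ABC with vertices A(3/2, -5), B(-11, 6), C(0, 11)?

(1/3, 1/3, 1/3)

The centroid is the average of the vertices, so each weight is 1/3.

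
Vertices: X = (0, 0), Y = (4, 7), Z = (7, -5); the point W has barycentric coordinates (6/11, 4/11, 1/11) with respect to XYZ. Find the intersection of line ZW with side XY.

(8/5, 14/5)

Line ZW meets XY where the Z-coordinate vanishes; zeroing W's Z-weight and renormalizing leaves X, Y-weights 6/11 : 4/11 → (3/5, 2/5).
So V = (3/5)·X + (2/5)·Y = (8/5, 14/5).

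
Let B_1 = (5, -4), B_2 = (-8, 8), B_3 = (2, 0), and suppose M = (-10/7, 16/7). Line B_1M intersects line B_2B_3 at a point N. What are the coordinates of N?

(-4, 24/5)

Barycentric coordinates of M with respect to B_1B_2B_3: (2/7, 3/7, 2/7).
On side B_2B_3 the B_1-coordinate is zero; dropping M's B_1-weight 2/7 and renormalizing the remaining 3/7 : 2/7 gives weights 3/5, 2/5 on B_2, B_3.
N = (3/5)·(-8, 8) + (2/5)·(2, 0) = (-4, 24/5).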